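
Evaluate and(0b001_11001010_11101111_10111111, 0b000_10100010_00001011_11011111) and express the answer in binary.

0b000100000100000101110011111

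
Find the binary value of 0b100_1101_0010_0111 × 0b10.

0b1001101001001110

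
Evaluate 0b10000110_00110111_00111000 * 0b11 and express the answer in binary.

0b1100100101010010110101000

Multiply each base-2 digit by 3, carrying:
  0×3 = 0 → write 0
  0×3 = 0 → write 0
  0×3 = 0 → write 0
  1×3 = 3 → write 1 carry 1
  1×3+1 = 4 → write 0 carry 2
  1×3+2 = 5 → write 1 carry 2
  0×3+2 = 2 → write 0 carry 1
  0×3+1 = 1 → write 1
  1×3 = 3 → write 1 carry 1
  1×3+1 = 4 → write 0 carry 2
  1×3+2 = 5 → write 1 carry 2
  0×3+2 = 2 → write 0 carry 1
  1×3+1 = 4 → write 0 carry 2
  1×3+2 = 5 → write 1 carry 2
  0×3+2 = 2 → write 0 carry 1
  0×3+1 = 1 → write 1
  0×3 = 0 → write 0
  1×3 = 3 → write 1 carry 1
  1×3+1 = 4 → write 0 carry 2
  0×3+2 = 2 → write 0 carry 1
  0×3+1 = 1 → write 1
  0×3 = 0 → write 0
  0×3 = 0 → write 0
  1×3 = 3 → write 1 carry 1
  remaining carry: 1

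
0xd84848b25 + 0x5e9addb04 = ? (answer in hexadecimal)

0x136e326629

Add column by column in base 16, right to left:
  5+4 = 9
  2+0 = 2
  b+b = 6 carry 1
  8+d+1 = 6 carry 1
  4+d+1 = 2 carry 1
  8+a+1 = 3 carry 1
  4+9+1 = e
  8+e = 6 carry 1
  d+5+1 = 3 carry 1
  final carry 1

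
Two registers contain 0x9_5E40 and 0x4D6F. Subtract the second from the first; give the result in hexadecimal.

Subtract column by column in base 16:
  0-F → 1 (borrow)
  4-6-1 → D (borrow)
  E-D-1 → 0
  5-4 → 1
  9-0 → 9

0x910D1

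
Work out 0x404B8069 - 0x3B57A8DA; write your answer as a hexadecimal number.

0x4F3D78F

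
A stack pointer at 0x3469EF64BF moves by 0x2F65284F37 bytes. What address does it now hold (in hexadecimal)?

0x63CF17B3F6

Add column by column in base 16, right to left:
  F+7 = 6 carry 1
  B+3+1 = F
  4+F = 3 carry 1
  6+4+1 = B
  F+8 = 7 carry 1
  E+2+1 = 1 carry 1
  9+5+1 = F
  6+6 = C
  4+F = 3 carry 1
  3+2+1 = 6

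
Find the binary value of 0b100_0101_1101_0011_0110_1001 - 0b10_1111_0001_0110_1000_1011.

0b101101011110011011110

Subtract column by column in base 2:
  1-1 → 0
  0-1 → 1 (borrow)
  0-0-1 → 1 (borrow)
  1-1-1 → 1 (borrow)
  0-0-1 → 1 (borrow)
  1-0-1 → 0
  1-0 → 1
  0-1 → 1 (borrow)
  1-0-1 → 0
  1-1 → 0
  0-1 → 1 (borrow)
  0-0-1 → 1 (borrow)
  1-1-1 → 1 (borrow)
  0-0-1 → 1 (borrow)
  1-0-1 → 0
  1-0 → 1
  1-1 → 0
  0-1 → 1 (borrow)
  1-1-1 → 1 (borrow)
  0-1-1 → 0 (borrow)
  0-0-1 → 1 (borrow)
  0-1-1 → 0 (borrow)
  1-0-1 → 0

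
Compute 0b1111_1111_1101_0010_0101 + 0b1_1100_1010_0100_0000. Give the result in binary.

0b100011100011101100101

Add column by column in base 2, right to left:
  1+0 = 1
  0+0 = 0
  1+0 = 1
  0+0 = 0
  0+0 = 0
  1+0 = 1
  0+1 = 1
  0+0 = 0
  1+0 = 1
  0+1 = 1
  1+0 = 1
  1+1 = 0 carry 1
  1+0+1 = 0 carry 1
  1+0+1 = 0 carry 1
  1+1+1 = 1 carry 1
  1+1+1 = 1 carry 1
  1+1+1 = 1 carry 1
  1+0+1 = 0 carry 1
  1+0+1 = 0 carry 1
  1+0+1 = 0 carry 1
  final carry 1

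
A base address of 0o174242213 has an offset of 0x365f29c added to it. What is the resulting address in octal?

0x365f29c = 0o331371234 in octal.
Add column by column in base 8, right to left:
  3+4 = 7
  1+3 = 4
  2+2 = 4
  2+1 = 3
  4+7 = 3 carry 1
  2+3+1 = 6
  4+1 = 5
  7+3 = 2 carry 1
  1+3+1 = 5

0o525633447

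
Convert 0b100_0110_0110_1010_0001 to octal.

Group the bits in threes: 001 000 110 011 010 100 001 → 1063241.

0o1063241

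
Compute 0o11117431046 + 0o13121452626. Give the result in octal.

0o24241103674

Add column by column in base 8, right to left:
  6+6 = 4 carry 1
  4+2+1 = 7
  0+6 = 6
  1+2 = 3
  3+5 = 0 carry 1
  4+4+1 = 1 carry 1
  7+1+1 = 1 carry 1
  1+2+1 = 4
  1+1 = 2
  1+3 = 4
  1+1 = 2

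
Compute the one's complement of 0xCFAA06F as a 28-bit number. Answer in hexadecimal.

0x3055F90

Each hex digit d becomes F−d:
  C→3, F→0, A→5, A→5, 0→F, 6→9, F→0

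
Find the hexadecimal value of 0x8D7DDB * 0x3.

Multiply each base-16 digit by 3, carrying:
  B×3 = 33 → write 1 carry 2
  D×3+2 = 41 → write 9 carry 2
  D×3+2 = 41 → write 9 carry 2
  7×3+2 = 23 → write 7 carry 1
  D×3+1 = 40 → write 8 carry 2
  8×3+2 = 26 → write A carry 1
  remaining carry: 1

0x1A87991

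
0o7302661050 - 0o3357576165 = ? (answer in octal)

0o3723062663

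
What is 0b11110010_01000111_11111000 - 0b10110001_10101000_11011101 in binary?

Subtract column by column in base 2:
  0-1 → 1 (borrow)
  0-0-1 → 1 (borrow)
  0-1-1 → 0 (borrow)
  1-1-1 → 1 (borrow)
  1-1-1 → 1 (borrow)
  1-0-1 → 0
  1-1 → 0
  1-1 → 0
  1-0 → 1
  1-0 → 1
  1-0 → 1
  0-1 → 1 (borrow)
  0-0-1 → 1 (borrow)
  0-1-1 → 0 (borrow)
  1-0-1 → 0
  0-1 → 1 (borrow)
  0-1-1 → 0 (borrow)
  1-0-1 → 0
  0-0 → 0
  0-0 → 0
  1-1 → 0
  1-1 → 0
  1-0 → 1
  1-1 → 0

0b10000001001111100011011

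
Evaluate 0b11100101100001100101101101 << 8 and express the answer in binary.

0b1110010110000110010110110100000000

Left shift by 8: append 8 zero bits.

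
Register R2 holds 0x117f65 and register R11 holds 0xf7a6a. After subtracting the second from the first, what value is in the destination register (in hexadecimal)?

0x204fb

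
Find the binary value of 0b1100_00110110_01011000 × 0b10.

0b110000110110010110000

Multiply each base-2 digit by 2, carrying:
  0×2 = 0 → write 0
  0×2 = 0 → write 0
  0×2 = 0 → write 0
  1×2 = 2 → write 0 carry 1
  1×2+1 = 3 → write 1 carry 1
  0×2+1 = 1 → write 1
  1×2 = 2 → write 0 carry 1
  0×2+1 = 1 → write 1
  0×2 = 0 → write 0
  1×2 = 2 → write 0 carry 1
  1×2+1 = 3 → write 1 carry 1
  0×2+1 = 1 → write 1
  1×2 = 2 → write 0 carry 1
  1×2+1 = 3 → write 1 carry 1
  0×2+1 = 1 → write 1
  0×2 = 0 → write 0
  0×2 = 0 → write 0
  0×2 = 0 → write 0
  1×2 = 2 → write 0 carry 1
  1×2+1 = 3 → write 1 carry 1
  remaining carry: 1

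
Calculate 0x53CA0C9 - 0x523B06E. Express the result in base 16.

0x18F05B

Subtract column by column in base 16:
  9-E → B (borrow)
  C-6-1 → 5
  0-0 → 0
  A-B → F (borrow)
  C-3-1 → 8
  3-2 → 1
  5-5 → 0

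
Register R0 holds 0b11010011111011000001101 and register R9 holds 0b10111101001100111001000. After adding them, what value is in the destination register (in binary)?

0b110010001000111111010101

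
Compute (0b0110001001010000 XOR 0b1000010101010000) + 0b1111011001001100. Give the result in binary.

First 0b0110001001010000 XOR 0b1000010101010000 = 0b1110011100000000.
Add column by column in base 2, right to left:
  0+0 = 0
  0+0 = 0
  0+1 = 1
  0+1 = 1
  0+0 = 0
  0+0 = 0
  0+1 = 1
  0+0 = 0
  1+0 = 1
  1+1 = 0 carry 1
  1+1+1 = 1 carry 1
  0+0+1 = 1
  0+1 = 1
  1+1 = 0 carry 1
  1+1+1 = 1 carry 1
  1+1+1 = 1 carry 1
  final carry 1

0b11101110101001100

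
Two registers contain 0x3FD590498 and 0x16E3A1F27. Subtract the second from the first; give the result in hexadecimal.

0x28F1EE571

Subtract column by column in base 16:
  8-7 → 1
  9-2 → 7
  4-F → 5 (borrow)
  0-1-1 → E (borrow)
  9-A-1 → E (borrow)
  5-3-1 → 1
  D-E → F (borrow)
  F-6-1 → 8
  3-1 → 2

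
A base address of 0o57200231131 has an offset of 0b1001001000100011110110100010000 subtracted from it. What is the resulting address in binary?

0b100110000111011110100010101001001

0o57200231131 = 0b101111010000000010011001001011001 in binary.
Subtract column by column in base 2:
  1-0 → 1
  0-0 → 0
  0-0 → 0
  1-0 → 1
  1-1 → 0
  0-0 → 0
  1-0 → 1
  0-0 → 0
  0-1 → 1 (borrow)
  1-0-1 → 0
  0-1 → 1 (borrow)
  0-1-1 → 0 (borrow)
  1-0-1 → 0
  1-1 → 0
  0-1 → 1 (borrow)
  0-1-1 → 0 (borrow)
  1-1-1 → 1 (borrow)
  0-0-1 → 1 (borrow)
  0-0-1 → 1 (borrow)
  0-0-1 → 1 (borrow)
  0-1-1 → 0 (borrow)
  0-0-1 → 1 (borrow)
  0-0-1 → 1 (borrow)
  0-0-1 → 1 (borrow)
  0-1-1 → 0 (borrow)
  1-0-1 → 0
  0-0 → 0
  1-1 → 0
  1-0 → 1
  1-0 → 1
  1-1 → 0
  0-0 → 0
  1-0 → 1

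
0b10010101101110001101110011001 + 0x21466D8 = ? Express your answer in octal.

0o2462701161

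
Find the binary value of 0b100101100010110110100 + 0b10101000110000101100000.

0b11001110010011100010100

Add column by column in base 2, right to left:
  0+0 = 0
  0+0 = 0
  1+0 = 1
  0+0 = 0
  1+0 = 1
  1+1 = 0 carry 1
  0+1+1 = 0 carry 1
  1+0+1 = 0 carry 1
  1+1+1 = 1 carry 1
  0+0+1 = 1
  1+0 = 1
  0+0 = 0
  0+0 = 0
  0+1 = 1
  1+1 = 0 carry 1
  1+0+1 = 0 carry 1
  0+0+1 = 1
  1+0 = 1
  0+1 = 1
  0+0 = 0
  1+1 = 0 carry 1
  0+0+1 = 1
  0+1 = 1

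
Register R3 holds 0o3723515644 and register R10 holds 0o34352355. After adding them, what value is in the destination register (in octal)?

0o3760070221

Add column by column in base 8, right to left:
  4+5 = 1 carry 1
  4+5+1 = 2 carry 1
  6+3+1 = 2 carry 1
  5+2+1 = 0 carry 1
  1+5+1 = 7
  5+3 = 0 carry 1
  3+4+1 = 0 carry 1
  2+3+1 = 6
  7+0 = 7
  3+0 = 3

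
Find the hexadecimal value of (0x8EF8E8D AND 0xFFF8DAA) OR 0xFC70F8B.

0x8EF8E8D AND 0xFFF8DAA = 0x8EF8C88.
Then OR with 0xFC70F8B.

0xFEF8F8B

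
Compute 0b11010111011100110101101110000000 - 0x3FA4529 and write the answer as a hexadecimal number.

0xD3791657

0b11010111011100110101101110000000 = 0xD7735B80 in hexadecimal.
Subtract column by column in base 16:
  0-9 → 7 (borrow)
  8-2-1 → 5
  B-5 → 6
  5-4 → 1
  3-A → 9 (borrow)
  7-F-1 → 7 (borrow)
  7-3-1 → 3
  D-0 → D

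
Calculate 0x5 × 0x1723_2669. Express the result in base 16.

0x73AFC00D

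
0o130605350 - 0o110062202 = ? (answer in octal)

0o20523146

Subtract column by column in base 8:
  0-2 → 6 (borrow)
  5-0-1 → 4
  3-2 → 1
  5-2 → 3
  0-6 → 2 (borrow)
  6-0-1 → 5
  0-0 → 0
  3-1 → 2
  1-1 → 0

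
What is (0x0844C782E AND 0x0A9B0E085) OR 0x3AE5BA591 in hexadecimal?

0x0844C782E AND 0x0A9B0E085 = 0x080006004.
Then OR with 0x3AE5BA591.

0x3AE5BE595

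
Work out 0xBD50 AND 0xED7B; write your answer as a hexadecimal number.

0xAD50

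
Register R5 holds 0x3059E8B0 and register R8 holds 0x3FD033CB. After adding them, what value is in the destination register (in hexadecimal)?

Add column by column in base 16, right to left:
  0+B = B
  B+C = 7 carry 1
  8+3+1 = C
  E+3 = 1 carry 1
  9+0+1 = A
  5+D = 2 carry 1
  0+F+1 = 0 carry 1
  3+3+1 = 7

0x702A1C7B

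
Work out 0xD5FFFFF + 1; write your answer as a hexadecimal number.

The trailing 5 digits are F (max in base 16), so adding 1 cascades: they roll to 0 and the next digit up increments.

0xD600000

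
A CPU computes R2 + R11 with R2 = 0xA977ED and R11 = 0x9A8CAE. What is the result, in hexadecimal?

0x144049B

Add column by column in base 16, right to left:
  D+E = B carry 1
  E+A+1 = 9 carry 1
  7+C+1 = 4 carry 1
  7+8+1 = 0 carry 1
  9+A+1 = 4 carry 1
  A+9+1 = 4 carry 1
  final carry 1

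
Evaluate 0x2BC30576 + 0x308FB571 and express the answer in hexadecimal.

Add column by column in base 16, right to left:
  6+1 = 7
  7+7 = E
  5+5 = A
  0+B = B
  3+F = 2 carry 1
  C+8+1 = 5 carry 1
  B+0+1 = C
  2+3 = 5

0x5C52BAE7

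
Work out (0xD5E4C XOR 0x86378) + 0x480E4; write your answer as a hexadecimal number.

0x9BE18

First 0xD5E4C XOR 0x86378 = 0x53D34.
Add column by column in base 16, right to left:
  4+4 = 8
  3+E = 1 carry 1
  D+0+1 = E
  3+8 = B
  5+4 = 9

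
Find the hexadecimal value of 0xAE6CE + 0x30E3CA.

0x3BCA98

Add column by column in base 16, right to left:
  E+A = 8 carry 1
  C+C+1 = 9 carry 1
  6+3+1 = A
  E+E = C carry 1
  A+0+1 = B
  0+3 = 3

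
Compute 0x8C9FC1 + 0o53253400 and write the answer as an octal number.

0o116373301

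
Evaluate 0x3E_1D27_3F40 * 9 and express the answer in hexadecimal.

0x22F06613940

Multiply each base-16 digit by 9, carrying:
  0×9 = 0 → write 0
  4×9 = 36 → write 4 carry 2
  F×9+2 = 137 → write 9 carry 8
  3×9+8 = 35 → write 3 carry 2
  7×9+2 = 65 → write 1 carry 4
  2×9+4 = 22 → write 6 carry 1
  D×9+1 = 118 → write 6 carry 7
  1×9+7 = 16 → write 0 carry 1
  E×9+1 = 127 → write F carry 7
  3×9+7 = 34 → write 2 carry 2
  remaining carry: 2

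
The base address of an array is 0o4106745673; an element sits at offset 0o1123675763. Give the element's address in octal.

Add column by column in base 8, right to left:
  3+3 = 6
  7+6 = 5 carry 1
  6+7+1 = 6 carry 1
  5+5+1 = 3 carry 1
  4+7+1 = 4 carry 1
  7+6+1 = 6 carry 1
  6+3+1 = 2 carry 1
  0+2+1 = 3
  1+1 = 2
  4+1 = 5

0o5232643656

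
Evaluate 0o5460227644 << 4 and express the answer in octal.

0o131404575100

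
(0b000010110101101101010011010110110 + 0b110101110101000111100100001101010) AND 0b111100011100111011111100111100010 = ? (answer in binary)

Add column by column in base 2, right to left:
  0+0 = 0
  1+1 = 0 carry 1
  1+0+1 = 0 carry 1
  0+1+1 = 0 carry 1
  1+0+1 = 0 carry 1
  1+1+1 = 1 carry 1
  0+1+1 = 0 carry 1
  1+0+1 = 0 carry 1
  0+0+1 = 1
  1+0 = 1
  1+0 = 1
  0+1 = 1
  0+0 = 0
  1+0 = 1
  0+1 = 1
  1+1 = 0 carry 1
  0+1+1 = 0 carry 1
  1+1+1 = 1 carry 1
  1+0+1 = 0 carry 1
  0+0+1 = 1
  1+0 = 1
  1+1 = 0 carry 1
  0+0+1 = 1
  1+1 = 0 carry 1
  0+0+1 = 1
  1+1 = 0 carry 1
  1+1+1 = 1 carry 1
  0+1+1 = 0 carry 1
  1+0+1 = 0 carry 1
  0+1+1 = 0 carry 1
  0+0+1 = 1
  0+1 = 1
  0+1 = 1
Sum = 0b111000101010110100110111100100000; now AND with 0b111100011100111011111100111100010:
  111000101010110100110111100100000
& 111100011100111011111100111100010
= 111000001000110000110100100100000

0b111000001000110000110100100100000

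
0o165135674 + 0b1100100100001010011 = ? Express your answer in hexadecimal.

0x1DB040F

0o165135674 = 0x1D4BBBC in hexadecimal.
0b1100100100001010011 = 0x64853 in hexadecimal.
Add column by column in base 16, right to left:
  C+3 = F
  B+5 = 0 carry 1
  B+8+1 = 4 carry 1
  B+4+1 = 0 carry 1
  4+6+1 = B
  D+0 = D
  1+0 = 1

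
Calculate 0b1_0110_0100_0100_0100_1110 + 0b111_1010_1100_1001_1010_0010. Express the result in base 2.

0b100100010000110111110000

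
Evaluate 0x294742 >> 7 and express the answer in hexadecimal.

7 bits is not a whole number of base-16 digits; in binary: 1010010100011101000010 >> 7 = 101001010001110.

0x528E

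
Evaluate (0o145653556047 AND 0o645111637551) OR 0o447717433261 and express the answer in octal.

0o447717437261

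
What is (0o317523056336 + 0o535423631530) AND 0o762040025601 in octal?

0o40040000000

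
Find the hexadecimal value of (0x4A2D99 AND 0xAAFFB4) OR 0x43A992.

0x4BAD92

0x4A2D99 AND 0xAAFFB4 = 0x0A2D90.
Then OR with 0x43A992.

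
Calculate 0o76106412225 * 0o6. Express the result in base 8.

0o564647075576

Multiply each base-8 digit by 6, carrying:
  5×6 = 30 → write 6 carry 3
  2×6+3 = 15 → write 7 carry 1
  2×6+1 = 13 → write 5 carry 1
  2×6+1 = 13 → write 5 carry 1
  1×6+1 = 7 → write 7
  4×6 = 24 → write 0 carry 3
  6×6+3 = 39 → write 7 carry 4
  0×6+4 = 4 → write 4
  1×6 = 6 → write 6
  6×6 = 36 → write 4 carry 4
  7×6+4 = 46 → write 6 carry 5
  remaining carry: 5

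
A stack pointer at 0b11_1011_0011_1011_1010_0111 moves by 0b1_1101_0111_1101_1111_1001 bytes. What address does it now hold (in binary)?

0b10110001011100110100000

Add column by column in base 2, right to left:
  1+1 = 0 carry 1
  1+0+1 = 0 carry 1
  1+0+1 = 0 carry 1
  0+1+1 = 0 carry 1
  0+1+1 = 0 carry 1
  1+1+1 = 1 carry 1
  0+1+1 = 0 carry 1
  1+1+1 = 1 carry 1
  1+1+1 = 1 carry 1
  1+0+1 = 0 carry 1
  0+1+1 = 0 carry 1
  1+1+1 = 1 carry 1
  1+1+1 = 1 carry 1
  1+1+1 = 1 carry 1
  0+1+1 = 0 carry 1
  0+0+1 = 1
  1+1 = 0 carry 1
  1+0+1 = 0 carry 1
  0+1+1 = 0 carry 1
  1+1+1 = 1 carry 1
  1+1+1 = 1 carry 1
  1+0+1 = 0 carry 1
  final carry 1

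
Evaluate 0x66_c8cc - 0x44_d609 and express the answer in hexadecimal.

0x21f2c3

Subtract column by column in base 16:
  c-9 → 3
  c-0 → c
  8-6 → 2
  c-d → f (borrow)
  6-4-1 → 1
  6-4 → 2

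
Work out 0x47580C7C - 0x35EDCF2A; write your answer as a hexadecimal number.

0x116A3D52

Subtract column by column in base 16:
  C-A → 2
  7-2 → 5
  C-F → D (borrow)
  0-C-1 → 3 (borrow)
  8-D-1 → A (borrow)
  5-E-1 → 6 (borrow)
  7-5-1 → 1
  4-3 → 1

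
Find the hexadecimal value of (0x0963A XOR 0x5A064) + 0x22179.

0x757D7

First 0x0963A XOR 0x5A064 = 0x5365E.
Add column by column in base 16, right to left:
  E+9 = 7 carry 1
  5+7+1 = D
  6+1 = 7
  3+2 = 5
  5+2 = 7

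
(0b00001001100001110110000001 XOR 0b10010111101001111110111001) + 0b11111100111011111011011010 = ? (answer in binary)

0b110011011000100000100010010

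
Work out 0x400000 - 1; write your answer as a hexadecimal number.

0x3FFFFF

The trailing 5 digits are 0, so subtracting 1 borrows through: they become F and the next digit up decrements.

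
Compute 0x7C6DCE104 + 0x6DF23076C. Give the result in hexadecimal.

0xEA5FFE870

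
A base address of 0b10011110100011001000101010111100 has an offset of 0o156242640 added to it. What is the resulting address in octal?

0b10011110100011001000101010111100 = 0o23643105274 in octal.
Add column by column in base 8, right to left:
  4+0 = 4
  7+4 = 3 carry 1
  2+6+1 = 1 carry 1
  5+2+1 = 0 carry 1
  0+4+1 = 5
  1+2 = 3
  3+6 = 1 carry 1
  4+5+1 = 2 carry 1
  6+1+1 = 0 carry 1
  3+0+1 = 4
  2+0 = 2

0o24021350134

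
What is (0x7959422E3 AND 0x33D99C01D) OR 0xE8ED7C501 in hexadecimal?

0xF9FD7C501

0x7959422E3 AND 0x33D99C01D = 0x315900001.
Then OR with 0xE8ED7C501.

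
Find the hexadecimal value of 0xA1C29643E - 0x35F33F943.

Subtract column by column in base 16:
  E-3 → B
  3-4 → F (borrow)
  4-9-1 → A (borrow)
  6-F-1 → 6 (borrow)
  9-3-1 → 5
  2-3 → F (borrow)
  C-F-1 → C (borrow)
  1-5-1 → B (borrow)
  A-3-1 → 6

0x6BCF56AFB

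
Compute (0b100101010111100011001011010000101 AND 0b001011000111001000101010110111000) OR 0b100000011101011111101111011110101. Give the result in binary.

0b100001011111011111101111011110101

0b100101010111100011001011010000101 AND 0b001011000111001000101010110111000 = 0b000001000111000000001010010000000.
Then OR with 0b100000011101011111101111011110101.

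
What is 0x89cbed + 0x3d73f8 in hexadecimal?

0xc73fe5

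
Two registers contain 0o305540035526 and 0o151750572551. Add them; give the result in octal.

0o457510630277

Add column by column in base 8, right to left:
  6+1 = 7
  2+5 = 7
  5+5 = 2 carry 1
  5+2+1 = 0 carry 1
  3+7+1 = 3 carry 1
  0+5+1 = 6
  0+0 = 0
  4+5 = 1 carry 1
  5+7+1 = 5 carry 1
  5+1+1 = 7
  0+5 = 5
  3+1 = 4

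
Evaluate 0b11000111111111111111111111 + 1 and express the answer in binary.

The trailing 21 digits are 1 (max in base 2), so adding 1 cascades: they roll to 0 and the next digit up increments.

0b11001000000000000000000000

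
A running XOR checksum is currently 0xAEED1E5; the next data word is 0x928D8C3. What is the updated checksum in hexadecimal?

0x3C60926

XOR each hex digit independently (no carries):
  A^9=3, E^2=C, E^8=6, D^D=0, 1^8=9, E^C=2, 5^3=6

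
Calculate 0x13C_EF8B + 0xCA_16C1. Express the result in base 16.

Add column by column in base 16, right to left:
  B+1 = C
  8+C = 4 carry 1
  F+6+1 = 6 carry 1
  E+1+1 = 0 carry 1
  C+A+1 = 7 carry 1
  3+C+1 = 0 carry 1
  1+0+1 = 2

0x207064C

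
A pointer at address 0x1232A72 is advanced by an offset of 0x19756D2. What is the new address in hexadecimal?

0x2BA8144

Add column by column in base 16, right to left:
  2+2 = 4
  7+D = 4 carry 1
  A+6+1 = 1 carry 1
  2+5+1 = 8
  3+7 = A
  2+9 = B
  1+1 = 2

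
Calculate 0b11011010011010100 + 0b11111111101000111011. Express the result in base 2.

Add column by column in base 2, right to left:
  0+1 = 1
  0+1 = 1
  1+0 = 1
  0+1 = 1
  1+1 = 0 carry 1
  0+1+1 = 0 carry 1
  1+0+1 = 0 carry 1
  1+0+1 = 0 carry 1
  0+0+1 = 1
  0+1 = 1
  1+0 = 1
  0+1 = 1
  1+1 = 0 carry 1
  1+1+1 = 1 carry 1
  0+1+1 = 0 carry 1
  1+1+1 = 1 carry 1
  1+1+1 = 1 carry 1
  0+1+1 = 0 carry 1
  0+1+1 = 0 carry 1
  0+1+1 = 0 carry 1
  final carry 1

0b100011010111100001111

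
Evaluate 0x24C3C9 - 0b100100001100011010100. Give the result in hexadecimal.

0x12AAF5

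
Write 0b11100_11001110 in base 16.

0x1CCE

Group the bits into nibbles: 0001 1100 1100 1110 → 1CCE.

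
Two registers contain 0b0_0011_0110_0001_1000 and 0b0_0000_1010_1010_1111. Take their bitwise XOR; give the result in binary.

XOR bit by bit (1 where the bits differ):
  00011011000011000
^ 00000101010101111
= 00011110010110111

0b00011110010110111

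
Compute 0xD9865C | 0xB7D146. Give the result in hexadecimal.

0xFFD75E

OR each hex digit independently (no carries):
  D|B=F, 9|7=F, 8|D=D, 6|1=7, 5|4=5, C|6=E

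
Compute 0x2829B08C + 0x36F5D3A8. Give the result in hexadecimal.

0x5F1F8434

Add column by column in base 16, right to left:
  C+8 = 4 carry 1
  8+A+1 = 3 carry 1
  0+3+1 = 4
  B+D = 8 carry 1
  9+5+1 = F
  2+F = 1 carry 1
  8+6+1 = F
  2+3 = 5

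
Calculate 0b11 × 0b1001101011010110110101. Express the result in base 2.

0b11101000010000100011111

Multiply each base-2 digit by 3, carrying:
  1×3 = 3 → write 1 carry 1
  0×3+1 = 1 → write 1
  1×3 = 3 → write 1 carry 1
  0×3+1 = 1 → write 1
  1×3 = 3 → write 1 carry 1
  1×3+1 = 4 → write 0 carry 2
  0×3+2 = 2 → write 0 carry 1
  1×3+1 = 4 → write 0 carry 2
  1×3+2 = 5 → write 1 carry 2
  0×3+2 = 2 → write 0 carry 1
  1×3+1 = 4 → write 0 carry 2
  0×3+2 = 2 → write 0 carry 1
  1×3+1 = 4 → write 0 carry 2
  1×3+2 = 5 → write 1 carry 2
  0×3+2 = 2 → write 0 carry 1
  1×3+1 = 4 → write 0 carry 2
  0×3+2 = 2 → write 0 carry 1
  1×3+1 = 4 → write 0 carry 2
  1×3+2 = 5 → write 1 carry 2
  0×3+2 = 2 → write 0 carry 1
  0×3+1 = 1 → write 1
  1×3 = 3 → write 1 carry 1
  remaining carry: 1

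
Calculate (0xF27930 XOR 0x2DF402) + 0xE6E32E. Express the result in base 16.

0x1C67060

First 0xF27930 XOR 0x2DF402 = 0xDF8D32.
Add column by column in base 16, right to left:
  2+E = 0 carry 1
  3+2+1 = 6
  D+3 = 0 carry 1
  8+E+1 = 7 carry 1
  F+6+1 = 6 carry 1
  D+E+1 = C carry 1
  final carry 1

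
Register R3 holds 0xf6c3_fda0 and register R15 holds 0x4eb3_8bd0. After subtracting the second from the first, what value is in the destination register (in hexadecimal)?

Subtract column by column in base 16:
  0-0 → 0
  a-d → d (borrow)
  d-b-1 → 1
  f-8 → 7
  3-3 → 0
  c-b → 1
  6-e → 8 (borrow)
  f-4-1 → a

0xa81071d0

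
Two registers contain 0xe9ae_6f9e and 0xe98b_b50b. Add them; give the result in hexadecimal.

0x1d33a24a9

Add column by column in base 16, right to left:
  e+b = 9 carry 1
  9+0+1 = a
  f+5 = 4 carry 1
  6+b+1 = 2 carry 1
  e+b+1 = a carry 1
  a+8+1 = 3 carry 1
  9+9+1 = 3 carry 1
  e+e+1 = d carry 1
  final carry 1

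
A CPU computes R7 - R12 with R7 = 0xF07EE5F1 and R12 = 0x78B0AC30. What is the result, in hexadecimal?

0x77CE39C1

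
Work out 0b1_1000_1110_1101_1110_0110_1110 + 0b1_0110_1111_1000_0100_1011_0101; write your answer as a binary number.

0b10111111100110001100100011

Add column by column in base 2, right to left:
  0+1 = 1
  1+0 = 1
  1+1 = 0 carry 1
  1+0+1 = 0 carry 1
  0+1+1 = 0 carry 1
  1+1+1 = 1 carry 1
  1+0+1 = 0 carry 1
  0+1+1 = 0 carry 1
  0+0+1 = 1
  1+0 = 1
  1+1 = 0 carry 1
  1+0+1 = 0 carry 1
  1+0+1 = 0 carry 1
  0+0+1 = 1
  1+0 = 1
  1+1 = 0 carry 1
  0+1+1 = 0 carry 1
  1+1+1 = 1 carry 1
  1+1+1 = 1 carry 1
  1+1+1 = 1 carry 1
  0+0+1 = 1
  0+1 = 1
  0+1 = 1
  1+0 = 1
  1+1 = 0 carry 1
  final carry 1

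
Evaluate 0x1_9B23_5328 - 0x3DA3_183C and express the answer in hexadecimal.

0x15D803AEC

Subtract column by column in base 16:
  8-C → C (borrow)
  2-3-1 → E (borrow)
  3-8-1 → A (borrow)
  5-1-1 → 3
  3-3 → 0
  2-A → 8 (borrow)
  B-D-1 → D (borrow)
  9-3-1 → 5
  1-0 → 1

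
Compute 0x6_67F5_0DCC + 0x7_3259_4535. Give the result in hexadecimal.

Add column by column in base 16, right to left:
  C+5 = 1 carry 1
  C+3+1 = 0 carry 1
  D+5+1 = 3 carry 1
  0+4+1 = 5
  5+9 = E
  F+5 = 4 carry 1
  7+2+1 = A
  6+3 = 9
  6+7 = D

0xD9A4E5301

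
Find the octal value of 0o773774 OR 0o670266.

OR each oct digit independently (no carries):
  7|6=7, 7|7=7, 3|0=3, 7|2=7, 7|6=7, 4|6=6

0o773776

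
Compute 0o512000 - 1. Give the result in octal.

0o511777

The trailing 3 digits are 0, so subtracting 1 borrows through: they become 7 and the next digit up decrements.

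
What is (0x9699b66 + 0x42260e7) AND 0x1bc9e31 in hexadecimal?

0x1889c01

Add column by column in base 16, right to left:
  6+7 = d
  6+e = 4 carry 1
  b+0+1 = c
  9+6 = f
  9+2 = b
  6+2 = 8
  9+4 = d
Sum = 0xd8bfc4d; now AND with 0x1bc9e31:
  d&1=1, 8&b=8, b&c=8, f&9=9, c&e=c, 4&3=0, d&1=1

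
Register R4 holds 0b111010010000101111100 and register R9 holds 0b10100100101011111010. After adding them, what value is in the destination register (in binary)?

0b1001110110110001110110

Add column by column in base 2, right to left:
  0+0 = 0
  0+1 = 1
  1+0 = 1
  1+1 = 0 carry 1
  1+1+1 = 1 carry 1
  1+1+1 = 1 carry 1
  1+1+1 = 1 carry 1
  0+1+1 = 0 carry 1
  1+0+1 = 0 carry 1
  0+1+1 = 0 carry 1
  0+0+1 = 1
  0+1 = 1
  0+0 = 0
  1+0 = 1
  0+1 = 1
  0+0 = 0
  1+0 = 1
  0+1 = 1
  1+0 = 1
  1+1 = 0 carry 1
  1+0+1 = 0 carry 1
  final carry 1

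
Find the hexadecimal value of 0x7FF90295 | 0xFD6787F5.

0xFFFF87F5

OR each hex digit independently (no carries):
  7|F=F, F|D=F, F|6=F, 9|7=F, 0|8=8, 2|7=7, 9|F=F, 5|5=5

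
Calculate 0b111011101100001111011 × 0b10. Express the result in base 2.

Multiply each base-2 digit by 2, carrying:
  1×2 = 2 → write 0 carry 1
  1×2+1 = 3 → write 1 carry 1
  0×2+1 = 1 → write 1
  1×2 = 2 → write 0 carry 1
  1×2+1 = 3 → write 1 carry 1
  1×2+1 = 3 → write 1 carry 1
  1×2+1 = 3 → write 1 carry 1
  0×2+1 = 1 → write 1
  0×2 = 0 → write 0
  0×2 = 0 → write 0
  0×2 = 0 → write 0
  1×2 = 2 → write 0 carry 1
  1×2+1 = 3 → write 1 carry 1
  0×2+1 = 1 → write 1
  1×2 = 2 → write 0 carry 1
  1×2+1 = 3 → write 1 carry 1
  1×2+1 = 3 → write 1 carry 1
  0×2+1 = 1 → write 1
  1×2 = 2 → write 0 carry 1
  1×2+1 = 3 → write 1 carry 1
  1×2+1 = 3 → write 1 carry 1
  remaining carry: 1

0b1110111011000011110110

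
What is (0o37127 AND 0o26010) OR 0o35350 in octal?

0o37127 AND 0o26010 = 0o26000.
Then OR with 0o35350.

0o37350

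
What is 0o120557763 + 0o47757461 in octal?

0o170537444

Add column by column in base 8, right to left:
  3+1 = 4
  6+6 = 4 carry 1
  7+4+1 = 4 carry 1
  7+7+1 = 7 carry 1
  5+5+1 = 3 carry 1
  5+7+1 = 5 carry 1
  0+7+1 = 0 carry 1
  2+4+1 = 7
  1+0 = 1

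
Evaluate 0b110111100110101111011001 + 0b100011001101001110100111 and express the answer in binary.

0b1011010110011111110000000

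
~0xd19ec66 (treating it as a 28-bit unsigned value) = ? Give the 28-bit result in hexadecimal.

0x2e61399

Each hex digit d becomes f−d:
  d→2, 1→e, 9→6, e→1, c→3, 6→9, 6→9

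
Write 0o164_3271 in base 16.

0x746B9

Each octal digit is 3 bits: 1=001 6=110 4=100 3=011 2=010 7=111 1=001.
Group the bits into nibbles: 0111 0100 0110 1011 1001 → 746B9.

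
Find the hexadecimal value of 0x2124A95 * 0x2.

Multiply each base-16 digit by 2, carrying:
  5×2 = 10 → write A
  9×2 = 18 → write 2 carry 1
  A×2+1 = 21 → write 5 carry 1
  4×2+1 = 9 → write 9
  2×2 = 4 → write 4
  1×2 = 2 → write 2
  2×2 = 4 → write 4

0x424952A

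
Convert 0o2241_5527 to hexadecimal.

0x4A1B57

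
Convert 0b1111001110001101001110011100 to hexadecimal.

Group the bits into nibbles: 1111 0011 1000 1101 0011 1001 1100 → F38D39C.

0xF38D39C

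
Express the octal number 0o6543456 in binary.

0b110101100011100101110

Each octal digit is 3 bits: 6=110 5=101 4=100 3=011 4=100 5=101 6=110.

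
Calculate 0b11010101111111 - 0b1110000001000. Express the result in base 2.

Subtract column by column in base 2:
  1-0 → 1
  1-0 → 1
  1-0 → 1
  1-1 → 0
  1-0 → 1
  1-0 → 1
  1-0 → 1
  0-0 → 0
  1-0 → 1
  0-0 → 0
  1-1 → 0
  0-1 → 1 (borrow)
  1-1-1 → 1 (borrow)
  1-0-1 → 0

0b1100101110111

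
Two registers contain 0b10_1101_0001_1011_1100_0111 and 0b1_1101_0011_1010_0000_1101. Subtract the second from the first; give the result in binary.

0b11111110000110111010

Subtract column by column in base 2:
  1-1 → 0
  1-0 → 1
  1-1 → 0
  0-1 → 1 (borrow)
  0-0-1 → 1 (borrow)
  0-0-1 → 1 (borrow)
  1-0-1 → 0
  1-0 → 1
  1-0 → 1
  1-1 → 0
  0-0 → 0
  1-1 → 0
  1-1 → 0
  0-1 → 1 (borrow)
  0-0-1 → 1 (borrow)
  0-0-1 → 1 (borrow)
  1-1-1 → 1 (borrow)
  0-0-1 → 1 (borrow)
  1-1-1 → 1 (borrow)
  1-1-1 → 1 (borrow)
  0-1-1 → 0 (borrow)
  1-0-1 → 0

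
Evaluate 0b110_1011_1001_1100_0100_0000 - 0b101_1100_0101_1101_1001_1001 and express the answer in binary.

0b11110011111010100111

Subtract column by column in base 2:
  0-1 → 1 (borrow)
  0-0-1 → 1 (borrow)
  0-0-1 → 1 (borrow)
  0-1-1 → 0 (borrow)
  0-1-1 → 0 (borrow)
  0-0-1 → 1 (borrow)
  1-0-1 → 0
  0-1 → 1 (borrow)
  0-1-1 → 0 (borrow)
  0-0-1 → 1 (borrow)
  1-1-1 → 1 (borrow)
  1-1-1 → 1 (borrow)
  1-1-1 → 1 (borrow)
  0-0-1 → 1 (borrow)
  0-1-1 → 0 (borrow)
  1-0-1 → 0
  1-0 → 1
  1-0 → 1
  0-1 → 1 (borrow)
  1-1-1 → 1 (borrow)
  0-1-1 → 0 (borrow)
  1-0-1 → 0
  1-1 → 0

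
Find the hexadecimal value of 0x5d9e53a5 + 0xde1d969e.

0x13bbbea43

Add column by column in base 16, right to left:
  5+e = 3 carry 1
  a+9+1 = 4 carry 1
  3+6+1 = a
  5+9 = e
  e+d = b carry 1
  9+1+1 = b
  d+e = b carry 1
  5+d+1 = 3 carry 1
  final carry 1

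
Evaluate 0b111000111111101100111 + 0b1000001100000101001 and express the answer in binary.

Add column by column in base 2, right to left:
  1+1 = 0 carry 1
  1+0+1 = 0 carry 1
  1+0+1 = 0 carry 1
  0+1+1 = 0 carry 1
  0+0+1 = 1
  1+1 = 0 carry 1
  1+0+1 = 0 carry 1
  0+0+1 = 1
  1+0 = 1
  1+0 = 1
  1+0 = 1
  1+1 = 0 carry 1
  1+1+1 = 1 carry 1
  1+0+1 = 0 carry 1
  1+0+1 = 0 carry 1
  0+0+1 = 1
  0+0 = 0
  0+0 = 0
  1+1 = 0 carry 1
  1+0+1 = 0 carry 1
  1+0+1 = 0 carry 1
  final carry 1

0b1000001001011110010000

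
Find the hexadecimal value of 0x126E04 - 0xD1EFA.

0x54F0A

Subtract column by column in base 16:
  4-A → A (borrow)
  0-F-1 → 0 (borrow)
  E-E-1 → F (borrow)
  6-1-1 → 4
  2-D → 5 (borrow)
  1-0-1 → 0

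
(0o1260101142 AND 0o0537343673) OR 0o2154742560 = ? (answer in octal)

0o2174743562

0o1260101142 AND 0o0537343673 = 0o0020101042.
Then OR with 0o2154742560.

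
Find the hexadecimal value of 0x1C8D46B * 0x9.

Multiply each base-16 digit by 9, carrying:
  B×9 = 99 → write 3 carry 6
  6×9+6 = 60 → write C carry 3
  4×9+3 = 39 → write 7 carry 2
  D×9+2 = 119 → write 7 carry 7
  8×9+7 = 79 → write F carry 4
  C×9+4 = 112 → write 0 carry 7
  1×9+7 = 16 → write 0 carry 1
  remaining carry: 1

0x100F77C3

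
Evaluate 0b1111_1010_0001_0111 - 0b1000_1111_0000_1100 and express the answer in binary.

Subtract column by column in base 2:
  1-0 → 1
  1-0 → 1
  1-1 → 0
  0-1 → 1 (borrow)
  1-0-1 → 0
  0-0 → 0
  0-0 → 0
  0-0 → 0
  0-1 → 1 (borrow)
  1-1-1 → 1 (borrow)
  0-1-1 → 0 (borrow)
  1-1-1 → 1 (borrow)
  1-0-1 → 0
  1-0 → 1
  1-0 → 1
  1-1 → 0

0b110101100001011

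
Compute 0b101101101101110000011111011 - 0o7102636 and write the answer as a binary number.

0b101100110100101101101011101

0o7102636 = 0b111001000010110011110 in binary.
Subtract column by column in base 2:
  1-0 → 1
  1-1 → 0
  0-1 → 1 (borrow)
  1-1-1 → 1 (borrow)
  1-1-1 → 1 (borrow)
  1-0-1 → 0
  1-0 → 1
  1-1 → 0
  0-1 → 1 (borrow)
  0-0-1 → 1 (borrow)
  0-1-1 → 0 (borrow)
  0-0-1 → 1 (borrow)
  0-0-1 → 1 (borrow)
  1-0-1 → 0
  1-0 → 1
  1-1 → 0
  0-0 → 0
  1-0 → 1
  1-1 → 0
  0-1 → 1 (borrow)
  1-1-1 → 1 (borrow)
  1-0-1 → 0
  0-0 → 0
  1-0 → 1
  1-0 → 1
  0-0 → 0
  1-0 → 1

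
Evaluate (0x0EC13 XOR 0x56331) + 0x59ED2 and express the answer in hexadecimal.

0xB2DF4

First 0x0EC13 XOR 0x56331 = 0x58F22.
Add column by column in base 16, right to left:
  2+2 = 4
  2+D = F
  F+E = D carry 1
  8+9+1 = 2 carry 1
  5+5+1 = B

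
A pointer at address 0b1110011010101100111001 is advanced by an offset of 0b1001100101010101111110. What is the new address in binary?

Add column by column in base 2, right to left:
  1+0 = 1
  0+1 = 1
  0+1 = 1
  1+1 = 0 carry 1
  1+1+1 = 1 carry 1
  1+1+1 = 1 carry 1
  0+1+1 = 0 carry 1
  0+0+1 = 1
  1+1 = 0 carry 1
  1+0+1 = 0 carry 1
  0+1+1 = 0 carry 1
  1+0+1 = 0 carry 1
  0+1+1 = 0 carry 1
  1+0+1 = 0 carry 1
  0+1+1 = 0 carry 1
  1+0+1 = 0 carry 1
  1+0+1 = 0 carry 1
  0+1+1 = 0 carry 1
  0+1+1 = 0 carry 1
  1+0+1 = 0 carry 1
  1+0+1 = 0 carry 1
  1+1+1 = 1 carry 1
  final carry 1

0b11000000000000010110111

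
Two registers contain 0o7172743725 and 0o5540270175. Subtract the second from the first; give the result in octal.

0o1432453530

Subtract column by column in base 8:
  5-5 → 0
  2-7 → 3 (borrow)
  7-1-1 → 5
  3-0 → 3
  4-7 → 5 (borrow)
  7-2-1 → 4
  2-0 → 2
  7-4 → 3
  1-5 → 4 (borrow)
  7-5-1 → 1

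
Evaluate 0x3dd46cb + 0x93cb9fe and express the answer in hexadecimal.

Add column by column in base 16, right to left:
  b+e = 9 carry 1
  c+f+1 = c carry 1
  6+9+1 = 0 carry 1
  4+b+1 = 0 carry 1
  d+c+1 = a carry 1
  d+3+1 = 1 carry 1
  3+9+1 = d

0xd1a00c9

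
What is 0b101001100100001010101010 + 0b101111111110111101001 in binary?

Add column by column in base 2, right to left:
  0+1 = 1
  1+0 = 1
  0+0 = 0
  1+1 = 0 carry 1
  0+0+1 = 1
  1+1 = 0 carry 1
  0+1+1 = 0 carry 1
  1+1+1 = 1 carry 1
  0+1+1 = 0 carry 1
  1+0+1 = 0 carry 1
  0+1+1 = 0 carry 1
  0+1+1 = 0 carry 1
  0+1+1 = 0 carry 1
  0+1+1 = 0 carry 1
  1+1+1 = 1 carry 1
  0+1+1 = 0 carry 1
  0+1+1 = 0 carry 1
  1+1+1 = 1 carry 1
  1+1+1 = 1 carry 1
  0+0+1 = 1
  0+1 = 1
  1+0 = 1
  0+0 = 0
  1+0 = 1

0b101111100100000010010011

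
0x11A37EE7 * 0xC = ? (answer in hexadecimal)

Multiply each base-16 digit by 12, carrying:
  7×12 = 84 → write 4 carry 5
  E×12+5 = 173 → write D carry 10
  E×12+10 = 178 → write 2 carry 11
  7×12+11 = 95 → write F carry 5
  3×12+5 = 41 → write 9 carry 2
  A×12+2 = 122 → write A carry 7
  1×12+7 = 19 → write 3 carry 1
  1×12+1 = 13 → write D

0xD3A9F2D4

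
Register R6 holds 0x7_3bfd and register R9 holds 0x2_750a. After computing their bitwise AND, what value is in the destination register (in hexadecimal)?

AND each hex digit independently (no carries):
  7&2=2, 3&7=3, b&5=1, f&0=0, d&a=8

0x23108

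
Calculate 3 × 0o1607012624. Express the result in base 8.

Multiply each base-8 digit by 3, carrying:
  4×3 = 12 → write 4 carry 1
  2×3+1 = 7 → write 7
  6×3 = 18 → write 2 carry 2
  2×3+2 = 8 → write 0 carry 1
  1×3+1 = 4 → write 4
  0×3 = 0 → write 0
  7×3 = 21 → write 5 carry 2
  0×3+2 = 2 → write 2
  6×3 = 18 → write 2 carry 2
  1×3+2 = 5 → write 5

0o5225040274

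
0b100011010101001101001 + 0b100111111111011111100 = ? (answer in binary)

0b1001011010100101100101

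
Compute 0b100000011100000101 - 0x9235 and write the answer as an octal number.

0b100000011100000101 = 0o403405 in octal.
0x9235 = 0o111065 in octal.
Subtract column by column in base 8:
  5-5 → 0
  0-6 → 2 (borrow)
  4-0-1 → 3
  3-1 → 2
  0-1 → 7 (borrow)
  4-1-1 → 2

0o272320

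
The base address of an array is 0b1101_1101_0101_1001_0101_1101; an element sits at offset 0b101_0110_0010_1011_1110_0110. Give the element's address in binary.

0b1001100111000010101000011

Add column by column in base 2, right to left:
  1+0 = 1
  0+1 = 1
  1+1 = 0 carry 1
  1+0+1 = 0 carry 1
  1+0+1 = 0 carry 1
  0+1+1 = 0 carry 1
  1+1+1 = 1 carry 1
  0+1+1 = 0 carry 1
  1+1+1 = 1 carry 1
  0+1+1 = 0 carry 1
  0+0+1 = 1
  1+1 = 0 carry 1
  1+0+1 = 0 carry 1
  0+1+1 = 0 carry 1
  1+0+1 = 0 carry 1
  0+0+1 = 1
  1+0 = 1
  0+1 = 1
  1+1 = 0 carry 1
  1+0+1 = 0 carry 1
  1+1+1 = 1 carry 1
  0+0+1 = 1
  1+1 = 0 carry 1
  1+0+1 = 0 carry 1
  final carry 1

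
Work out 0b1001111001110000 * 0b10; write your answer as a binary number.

0b10011110011100000

Multiply each base-2 digit by 2, carrying:
  0×2 = 0 → write 0
  0×2 = 0 → write 0
  0×2 = 0 → write 0
  0×2 = 0 → write 0
  1×2 = 2 → write 0 carry 1
  1×2+1 = 3 → write 1 carry 1
  1×2+1 = 3 → write 1 carry 1
  0×2+1 = 1 → write 1
  0×2 = 0 → write 0
  1×2 = 2 → write 0 carry 1
  1×2+1 = 3 → write 1 carry 1
  1×2+1 = 3 → write 1 carry 1
  1×2+1 = 3 → write 1 carry 1
  0×2+1 = 1 → write 1
  0×2 = 0 → write 0
  1×2 = 2 → write 0 carry 1
  remaining carry: 1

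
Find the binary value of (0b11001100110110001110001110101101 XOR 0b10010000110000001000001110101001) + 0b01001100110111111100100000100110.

First 0b11001100110110001110001110101101 XOR 0b10010000110000001000001110101001 = 0b01011100000110000110000000000100.
Add column by column in base 2, right to left:
  0+0 = 0
  0+1 = 1
  1+1 = 0 carry 1
  0+0+1 = 1
  0+0 = 0
  0+1 = 1
  0+0 = 0
  0+0 = 0
  0+0 = 0
  0+0 = 0
  0+0 = 0
  0+1 = 1
  0+0 = 0
  1+0 = 1
  1+1 = 0 carry 1
  0+1+1 = 0 carry 1
  0+1+1 = 0 carry 1
  0+1+1 = 0 carry 1
  0+1+1 = 0 carry 1
  1+1+1 = 1 carry 1
  1+1+1 = 1 carry 1
  0+0+1 = 1
  0+1 = 1
  0+1 = 1
  0+0 = 0
  0+0 = 0
  1+1 = 0 carry 1
  1+1+1 = 1 carry 1
  1+0+1 = 0 carry 1
  0+0+1 = 1
  1+1 = 0 carry 1
  final carry 1

0b10101000111110000010100000101010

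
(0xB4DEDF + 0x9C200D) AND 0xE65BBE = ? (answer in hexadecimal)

Add column by column in base 16, right to left:
  F+D = C carry 1
  D+0+1 = E
  E+0 = E
  D+2 = F
  4+C = 0 carry 1
  B+9+1 = 5 carry 1
  final carry 1
Sum = 0x150FEEC; now AND with 0xE65BBE:
  1&0=0, 5&E=4, 0&6=0, F&5=5, E&B=A, E&B=A, C&E=C

0x405AAC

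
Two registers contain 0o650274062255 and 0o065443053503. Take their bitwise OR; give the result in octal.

0o675677073757

OR each oct digit independently (no carries):
  6|0=6, 5|6=7, 0|5=5, 2|4=6, 7|4=7, 4|3=7, 0|0=0, 6|5=7, 2|3=3, 2|5=7, 5|0=5, 5|3=7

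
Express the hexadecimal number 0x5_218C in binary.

Expand each hex digit to 4 bits: 5=0101 2=0010 1=0001 8=1000 C=1100.

0b1010010000110001100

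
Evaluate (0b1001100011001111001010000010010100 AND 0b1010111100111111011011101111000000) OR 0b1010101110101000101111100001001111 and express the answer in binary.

0b1001100011001111001010000010010100 AND 0b1010111100111111011011101111000000 = 0b1000100000001111001010000010000000.
Then OR with 0b1010101110101000101111100001001111.

0b1010101110101111101111100011001111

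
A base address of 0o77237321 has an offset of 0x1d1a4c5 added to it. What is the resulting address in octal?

0x1d1a4c5 = 0o164322305 in octal.
Add column by column in base 8, right to left:
  1+5 = 6
  2+0 = 2
  3+3 = 6
  7+2 = 1 carry 1
  3+2+1 = 6
  2+3 = 5
  7+4 = 3 carry 1
  7+6+1 = 6 carry 1
  0+1+1 = 2

0o263561626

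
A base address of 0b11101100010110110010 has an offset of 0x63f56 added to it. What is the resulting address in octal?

0o5202410

0b11101100010110110010 = 0o3542662 in octal.
0x63f56 = 0o1437526 in octal.
Add column by column in base 8, right to left:
  2+6 = 0 carry 1
  6+2+1 = 1 carry 1
  6+5+1 = 4 carry 1
  2+7+1 = 2 carry 1
  4+3+1 = 0 carry 1
  5+4+1 = 2 carry 1
  3+1+1 = 5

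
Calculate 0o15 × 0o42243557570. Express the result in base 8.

0o676120254430

Multiply each base-8 digit by 13, carrying:
  0×13 = 0 → write 0
  7×13 = 91 → write 3 carry 11
  5×13+11 = 76 → write 4 carry 9
  7×13+9 = 100 → write 4 carry 12
  5×13+12 = 77 → write 5 carry 9
  5×13+9 = 74 → write 2 carry 9
  3×13+9 = 48 → write 0 carry 6
  4×13+6 = 58 → write 2 carry 7
  2×13+7 = 33 → write 1 carry 4
  2×13+4 = 30 → write 6 carry 3
  4×13+3 = 55 → write 7 carry 6
  remaining carry: 6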